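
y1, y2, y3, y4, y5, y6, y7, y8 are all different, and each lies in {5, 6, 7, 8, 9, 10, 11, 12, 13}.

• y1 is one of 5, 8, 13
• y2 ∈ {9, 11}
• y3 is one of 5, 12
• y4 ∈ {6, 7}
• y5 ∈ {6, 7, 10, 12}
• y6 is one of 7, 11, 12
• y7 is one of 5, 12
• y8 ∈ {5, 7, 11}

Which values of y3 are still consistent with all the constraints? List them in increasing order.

5, 12

y3 and y7 share exactly the 2 values {5, 12}; by pigeonhole those values go to them, so strike 5, 12 from y1, y5, y6, y8.
y6 and y8 between them cover only {7, 11} — a naked pair. Remove those values from y2, y4, y5.
y2 has just one choice, so y2 = 9.
That leaves y4 = 6. So y5 can't be 6.
y5's domain is down to {10}, so y5 = 10.
No further eliminations apply; y3 can still be any of 5, 12.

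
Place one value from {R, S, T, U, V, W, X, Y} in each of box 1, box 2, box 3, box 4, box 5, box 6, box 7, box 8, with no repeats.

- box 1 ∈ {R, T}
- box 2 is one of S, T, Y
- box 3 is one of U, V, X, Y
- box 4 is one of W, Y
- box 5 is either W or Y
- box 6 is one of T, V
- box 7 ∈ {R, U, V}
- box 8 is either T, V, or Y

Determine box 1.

R

The 8 variables draw from only 8 values {R, S, T, U, V, W, X, Y}, so each is used; only box 2 can be S, hence box 2 = S.
The 7 still-open variables together cover exactly {R, T, U, V, W, X, Y} — 7 values for 7 variables — and X appears only in box 3's list, so box 3 = X.
The 6 still-open variables draw from only 6 values {R, T, U, V, W, Y}, so each is used; only box 7 can be U, hence box 7 = U.
Among the 5 still-open variables, R fits only box 1 (and all 5 values in {R, T, V, W, Y} must be used), so box 1 = R.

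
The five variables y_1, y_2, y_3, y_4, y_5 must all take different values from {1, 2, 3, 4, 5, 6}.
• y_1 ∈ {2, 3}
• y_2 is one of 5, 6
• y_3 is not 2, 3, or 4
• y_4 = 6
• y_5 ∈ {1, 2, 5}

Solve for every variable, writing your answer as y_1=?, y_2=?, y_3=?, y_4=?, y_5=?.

y_1=3, y_2=5, y_3=1, y_4=6, y_5=2

y_4 has just one choice, so y_4 = 6. Strike 6 from y_2, y_3.
y_2 must be 5 (only option left). Remove 5 from y_3, y_5.
y_3's domain is down to {1}, so y_3 = 1. Remove 1 from y_5.
That leaves y_5 = 2. So y_1 can't be 2.
y_1 must be 3 (only option left).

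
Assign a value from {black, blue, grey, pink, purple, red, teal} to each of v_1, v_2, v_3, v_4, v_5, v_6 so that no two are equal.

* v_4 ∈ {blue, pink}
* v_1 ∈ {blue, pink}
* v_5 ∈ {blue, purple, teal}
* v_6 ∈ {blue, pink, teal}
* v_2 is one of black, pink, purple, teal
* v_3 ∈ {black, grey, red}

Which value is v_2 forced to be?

The 2 variables v_1 and v_4 are confined to {blue, pink}, which locks those values in; drop them from v_2, v_5, v_6.
v_6's domain is down to {teal}, so v_6 = teal. Remove teal from v_2, v_5.
v_5 has just one choice, so v_5 = purple. So v_2 can't be purple.
So v_2 = black.

black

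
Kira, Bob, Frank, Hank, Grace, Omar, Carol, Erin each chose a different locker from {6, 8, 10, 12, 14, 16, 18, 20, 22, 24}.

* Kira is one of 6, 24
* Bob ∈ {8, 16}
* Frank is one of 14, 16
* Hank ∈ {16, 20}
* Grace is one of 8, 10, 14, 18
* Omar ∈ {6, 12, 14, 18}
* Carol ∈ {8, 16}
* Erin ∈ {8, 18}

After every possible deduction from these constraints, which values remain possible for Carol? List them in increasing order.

Bob and Carol share exactly the 2 values {8, 16}; by pigeonhole those values go to them, so strike 8, 16 from Frank, Hank, Grace, Erin.
That leaves Frank = 14. Strike 14 from Grace, Omar.
Hank must be 20 (only option left).
That leaves Erin = 18. Strike 18 from Grace, Omar.
Grace's domain is down to {10}, so Grace = 10.
No further eliminations apply; Carol can still be any of 8, 16.

8, 16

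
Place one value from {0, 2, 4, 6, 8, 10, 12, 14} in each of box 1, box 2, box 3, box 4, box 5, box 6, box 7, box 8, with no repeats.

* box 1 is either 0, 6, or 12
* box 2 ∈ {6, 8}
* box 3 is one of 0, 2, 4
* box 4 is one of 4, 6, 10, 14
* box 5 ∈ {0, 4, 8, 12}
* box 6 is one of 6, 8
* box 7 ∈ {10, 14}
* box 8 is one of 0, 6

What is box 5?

The 8 variables draw from only 8 values {0, 2, 4, 6, 8, 10, 12, 14}, so each is used; only box 3 can be 2, hence box 3 = 2.
box 2 and box 6 share exactly the 2 values {6, 8}; by pigeonhole those values go to them, so strike 6, 8 from box 1, box 4, box 5, box 8.
box 8's domain is down to {0}, so box 8 = 0. Strike 0 from box 1, box 5.
box 1 has just one choice, so box 1 = 12. Remove 12 from box 5.
So box 5 = 4.

4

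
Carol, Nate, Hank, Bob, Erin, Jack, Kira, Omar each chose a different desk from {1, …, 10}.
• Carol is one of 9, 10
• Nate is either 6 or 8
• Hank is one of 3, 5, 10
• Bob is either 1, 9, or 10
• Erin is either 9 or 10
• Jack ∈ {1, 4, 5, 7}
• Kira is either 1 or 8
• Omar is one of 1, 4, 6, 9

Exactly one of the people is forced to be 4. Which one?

Omar

The 2 variables Carol and Erin are confined to {9, 10}, which locks those values in; drop them from Hank, Bob, Omar.
Bob must be 1 (only option left). Strike 1 from Jack, Kira, Omar.
Kira's domain is down to {8}, so Kira = 8. Eliminate 8 elsewhere: Nate.
That leaves Nate = 6. Strike 6 from Omar.
So 4 goes to Omar.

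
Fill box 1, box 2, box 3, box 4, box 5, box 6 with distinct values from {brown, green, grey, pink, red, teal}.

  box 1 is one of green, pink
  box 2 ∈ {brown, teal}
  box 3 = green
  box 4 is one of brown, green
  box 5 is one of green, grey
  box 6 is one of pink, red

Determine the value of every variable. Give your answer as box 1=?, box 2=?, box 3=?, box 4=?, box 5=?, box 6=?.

box 1=pink, box 2=teal, box 3=green, box 4=brown, box 5=grey, box 6=red

box 3 must be green (only option left). So box 1, box 4, box 5 can't be green.
That leaves box 4 = brown. So box 2 can't be brown.
box 5's domain is down to {grey}, so box 5 = grey.
box 1 has just one choice, so box 1 = pink. Strike pink from box 6.
That leaves box 2 = teal.
box 6 must be red (only option left).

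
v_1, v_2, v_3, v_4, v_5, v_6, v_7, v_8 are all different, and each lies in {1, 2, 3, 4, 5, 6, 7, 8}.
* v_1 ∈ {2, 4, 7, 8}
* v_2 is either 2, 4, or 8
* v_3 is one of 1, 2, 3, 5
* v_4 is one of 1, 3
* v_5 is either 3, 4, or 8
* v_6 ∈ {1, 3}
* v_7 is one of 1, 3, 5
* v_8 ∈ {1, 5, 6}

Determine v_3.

Among the 8 variables, 6 fits only v_8 (and all 8 values in {1, 2, 3, 4, 5, 6, 7, 8} must be used), so v_8 = 6.
The 7 still-open variables draw from only 7 values {1, 2, 3, 4, 5, 7, 8}, so each is used; only v_1 can be 7, hence v_1 = 7.
The 2 variables v_4 and v_6 are confined to {1, 3}, which locks those values in; drop them from v_3, v_5, v_7.
That leaves v_7 = 5. Remove 5 from v_3.
So v_3 = 2.

2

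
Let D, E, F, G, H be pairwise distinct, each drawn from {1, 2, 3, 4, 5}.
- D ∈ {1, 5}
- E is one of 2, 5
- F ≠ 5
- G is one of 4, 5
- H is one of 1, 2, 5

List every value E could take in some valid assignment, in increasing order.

The 5 variables together cover exactly {1, 2, 3, 4, 5} — 5 values for 5 variables — and 3 appears only in F's list, so F = 3.
The 4 still-open variables together cover exactly {1, 2, 4, 5} — 4 values for 4 variables — and 4 appears only in G's list, so G = 4.
No further eliminations apply; E can still be any of 2, 5.

2, 5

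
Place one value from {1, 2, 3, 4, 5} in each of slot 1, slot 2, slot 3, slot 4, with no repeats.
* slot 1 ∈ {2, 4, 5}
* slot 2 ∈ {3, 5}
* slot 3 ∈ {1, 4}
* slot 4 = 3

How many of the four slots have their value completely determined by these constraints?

slot 4 has just one choice, so slot 4 = 3. So slot 2 can't be 3.
slot 2's domain is down to {5}, so slot 2 = 5. Strike 5 from slot 1.
Determined: slot 2=5, slot 4=3. The other slots each still have more than one consistent value. That makes 2.

2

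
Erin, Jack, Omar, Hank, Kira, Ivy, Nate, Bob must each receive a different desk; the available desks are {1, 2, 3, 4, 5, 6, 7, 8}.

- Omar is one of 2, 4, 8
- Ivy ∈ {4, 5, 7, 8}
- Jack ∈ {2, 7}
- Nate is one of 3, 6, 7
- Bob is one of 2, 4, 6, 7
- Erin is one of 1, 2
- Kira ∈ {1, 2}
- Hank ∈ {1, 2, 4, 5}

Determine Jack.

7

Among the 8 variables, 3 fits only Nate (and all 8 values in {1, 2, 3, 4, 5, 6, 7, 8} must be used), so Nate = 3.
The 7 still-open variables draw from only 7 values {1, 2, 4, 5, 6, 7, 8}, so each is used; only Bob can be 6, hence Bob = 6.
Erin and Kira between them cover only {1, 2} — a naked pair. Remove those values from Jack, Omar, Hank.
So Jack = 7.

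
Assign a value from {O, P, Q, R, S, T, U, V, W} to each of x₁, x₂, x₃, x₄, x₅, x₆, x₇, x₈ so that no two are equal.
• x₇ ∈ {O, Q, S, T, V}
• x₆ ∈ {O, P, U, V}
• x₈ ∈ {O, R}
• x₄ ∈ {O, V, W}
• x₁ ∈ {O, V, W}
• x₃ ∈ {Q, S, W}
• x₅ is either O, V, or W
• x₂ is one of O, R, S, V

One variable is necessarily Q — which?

x₃

x₁, x₄, x₅ share exactly the 3 values {O, V, W}; by pigeonhole those values go to them, so strike O, V, W from x₂, x₃, x₆, x₇, x₈.
x₈'s domain is down to {R}, so x₈ = R. Eliminate R elsewhere: x₂.
x₂ must be S (only option left). Strike S from x₃, x₇.
So Q goes to x₃.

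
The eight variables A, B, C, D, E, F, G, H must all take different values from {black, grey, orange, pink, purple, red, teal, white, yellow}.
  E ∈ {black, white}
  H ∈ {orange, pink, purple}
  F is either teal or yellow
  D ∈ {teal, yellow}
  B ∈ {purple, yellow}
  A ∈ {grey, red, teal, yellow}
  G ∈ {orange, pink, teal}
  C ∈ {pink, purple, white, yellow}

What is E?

D and F share exactly the 2 values {teal, yellow}; by pigeonhole those values go to them, so strike teal, yellow from A, B, C, G.
That leaves B = purple. Remove purple from C, H.
G and H share exactly the 2 values {orange, pink}; by pigeonhole those values go to them, so strike orange, pink from C.
That leaves C = white. So E can't be white.
So E = black.

black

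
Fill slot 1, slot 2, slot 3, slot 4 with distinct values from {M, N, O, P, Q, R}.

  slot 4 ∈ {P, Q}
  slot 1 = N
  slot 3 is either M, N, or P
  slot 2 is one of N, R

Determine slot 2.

slot 1's domain is down to {N}, so slot 1 = N. Eliminate N elsewhere: slot 2, slot 3.
So slot 2 = R.

R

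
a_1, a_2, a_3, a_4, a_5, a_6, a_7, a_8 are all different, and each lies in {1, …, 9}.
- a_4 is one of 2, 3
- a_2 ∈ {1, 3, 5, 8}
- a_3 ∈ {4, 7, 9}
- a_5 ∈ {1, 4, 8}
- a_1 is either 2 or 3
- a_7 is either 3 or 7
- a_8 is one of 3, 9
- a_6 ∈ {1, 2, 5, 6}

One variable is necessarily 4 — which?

a_1 and a_4 share exactly the 2 values {2, 3}; by pigeonhole those values go to them, so strike 2, 3 from a_2, a_6, a_7, a_8.
That leaves a_7 = 7. So a_3 can't be 7.
a_8 has just one choice, so a_8 = 9. So a_3 can't be 9.
So 4 goes to a_3.

a_3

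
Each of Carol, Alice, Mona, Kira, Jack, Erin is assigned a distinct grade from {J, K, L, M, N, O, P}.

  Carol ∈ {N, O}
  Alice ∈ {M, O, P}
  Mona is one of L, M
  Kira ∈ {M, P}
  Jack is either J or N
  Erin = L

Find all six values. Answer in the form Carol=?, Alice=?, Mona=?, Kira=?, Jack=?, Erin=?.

Erin's domain is down to {L}, so Erin = L. So Mona can't be L.
Mona has just one choice, so Mona = M. Strike M from Alice, Kira.
That leaves Kira = P. Remove P from Alice.
Alice has just one choice, so Alice = O. Strike O from Carol.
That leaves Carol = N. Eliminate N elsewhere: Jack.
That leaves Jack = J.

Carol=N, Alice=O, Mona=M, Kira=P, Jack=J, Erin=L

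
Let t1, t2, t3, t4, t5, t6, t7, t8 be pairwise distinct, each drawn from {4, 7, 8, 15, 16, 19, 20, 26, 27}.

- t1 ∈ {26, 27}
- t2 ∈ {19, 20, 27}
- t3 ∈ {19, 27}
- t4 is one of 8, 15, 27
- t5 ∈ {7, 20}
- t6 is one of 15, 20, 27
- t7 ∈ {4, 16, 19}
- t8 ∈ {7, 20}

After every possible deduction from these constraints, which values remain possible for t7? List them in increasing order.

4, 16

t5 and t8 between them cover only {7, 20} — a naked pair. Remove those values from t2, t6.
t2 and t3 between them cover only {19, 27} — a naked pair. Remove those values from t1, t4, t6, t7.
That leaves t1 = 26.
t6 must be 15 (only option left). Eliminate 15 elsewhere: t4.
t4 must be 8 (only option left).
No further eliminations apply; t7 can still be any of 4, 16.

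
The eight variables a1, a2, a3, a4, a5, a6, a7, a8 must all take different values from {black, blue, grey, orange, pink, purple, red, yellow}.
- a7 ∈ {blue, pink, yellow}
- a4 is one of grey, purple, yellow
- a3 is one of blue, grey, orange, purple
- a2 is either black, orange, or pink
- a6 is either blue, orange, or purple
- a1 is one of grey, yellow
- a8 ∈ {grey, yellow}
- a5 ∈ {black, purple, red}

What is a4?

purple

The 8 variables together cover exactly {black, blue, grey, orange, pink, purple, red, yellow} — 8 values for 8 variables — and red appears only in a5's list, so a5 = red.
The 7 still-open variables together cover exactly {black, blue, grey, orange, pink, purple, yellow} — 7 values for 7 variables — and black appears only in a2's list, so a2 = black.
The 6 still-open variables draw from only 6 values {blue, grey, orange, pink, purple, yellow}, so each is used; only a7 can be pink, hence a7 = pink.
a1 and a8 share exactly the 2 values {grey, yellow}; by pigeonhole those values go to them, so strike grey, yellow from a3, a4.
So a4 = purple.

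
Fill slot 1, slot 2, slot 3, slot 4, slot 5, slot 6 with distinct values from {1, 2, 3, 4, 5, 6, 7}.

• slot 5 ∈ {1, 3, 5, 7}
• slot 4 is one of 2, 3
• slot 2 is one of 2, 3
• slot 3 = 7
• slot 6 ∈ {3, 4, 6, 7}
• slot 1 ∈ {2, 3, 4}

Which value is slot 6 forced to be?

6

slot 3 must be 7 (only option left). Remove 7 from slot 5, slot 6.
slot 2 and slot 4 share exactly the 2 values {2, 3}; by pigeonhole those values go to them, so strike 2, 3 from slot 1, slot 5, slot 6.
slot 1 has just one choice, so slot 1 = 4. So slot 6 can't be 4.
So slot 6 = 6.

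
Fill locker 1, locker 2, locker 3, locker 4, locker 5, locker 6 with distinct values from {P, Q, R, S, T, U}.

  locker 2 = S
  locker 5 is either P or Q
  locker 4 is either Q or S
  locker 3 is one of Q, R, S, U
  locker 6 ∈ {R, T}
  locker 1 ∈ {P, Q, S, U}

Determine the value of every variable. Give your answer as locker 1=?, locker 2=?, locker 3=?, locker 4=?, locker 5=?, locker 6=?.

locker 1=U, locker 2=S, locker 3=R, locker 4=Q, locker 5=P, locker 6=T

locker 2 must be S (only option left). So locker 1, locker 3, locker 4 can't be S.
locker 4 has just one choice, so locker 4 = Q. Remove Q from locker 1, locker 3, locker 5.
locker 5 must be P (only option left). Strike P from locker 1.
locker 1's domain is down to {U}, so locker 1 = U. Strike U from locker 3.
locker 3 has just one choice, so locker 3 = R. Remove R from locker 6.
That leaves locker 6 = T.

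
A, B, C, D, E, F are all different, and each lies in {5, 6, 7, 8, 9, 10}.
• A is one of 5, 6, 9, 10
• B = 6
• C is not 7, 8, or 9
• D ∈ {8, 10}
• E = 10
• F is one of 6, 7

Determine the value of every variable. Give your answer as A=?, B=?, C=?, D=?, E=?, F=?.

B's domain is down to {6}, so B = 6. So A, C, F can't be 6.
That leaves E = 10. Strike 10 from A, C, D.
F has just one choice, so F = 7.
C's domain is down to {5}, so C = 5. Remove 5 from A.
D must be 8 (only option left).
That leaves A = 9.

A=9, B=6, C=5, D=8, E=10, F=7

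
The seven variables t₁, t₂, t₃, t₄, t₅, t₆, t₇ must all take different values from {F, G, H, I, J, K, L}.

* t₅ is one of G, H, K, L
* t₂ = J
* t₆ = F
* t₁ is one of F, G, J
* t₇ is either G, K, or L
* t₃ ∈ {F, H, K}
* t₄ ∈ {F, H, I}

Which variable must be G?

t₁

t₂'s domain is down to {J}, so t₂ = J. Strike J from t₁.
t₆'s domain is down to {F}, so t₆ = F. Strike F from t₁, t₃, t₄.
So G goes to t₁.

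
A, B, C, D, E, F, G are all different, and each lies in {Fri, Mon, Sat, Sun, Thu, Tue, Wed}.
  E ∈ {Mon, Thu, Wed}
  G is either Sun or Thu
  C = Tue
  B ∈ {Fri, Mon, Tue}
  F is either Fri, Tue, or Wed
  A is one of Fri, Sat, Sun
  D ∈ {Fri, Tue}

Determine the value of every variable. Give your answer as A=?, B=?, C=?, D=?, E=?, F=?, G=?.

A=Sat, B=Mon, C=Tue, D=Fri, E=Thu, F=Wed, G=Sun

C must be Tue (only option left). Remove Tue from B, D, F.
That leaves D = Fri. Remove Fri from A, B, F.
F must be Wed (only option left). Remove Wed from E.
That leaves B = Mon. Strike Mon from E.
E must be Thu (only option left). Eliminate Thu elsewhere: G.
G's domain is down to {Sun}, so G = Sun. Strike Sun from A.
A has just one choice, so A = Sat.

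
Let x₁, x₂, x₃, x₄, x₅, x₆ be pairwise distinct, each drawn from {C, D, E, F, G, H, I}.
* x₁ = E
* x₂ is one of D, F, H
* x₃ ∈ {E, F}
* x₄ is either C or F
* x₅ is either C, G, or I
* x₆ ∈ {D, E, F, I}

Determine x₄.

C

x₁ has just one choice, so x₁ = E. Strike E from x₃, x₆.
x₃'s domain is down to {F}, so x₃ = F. So x₂, x₄, x₆ can't be F.
So x₄ = C.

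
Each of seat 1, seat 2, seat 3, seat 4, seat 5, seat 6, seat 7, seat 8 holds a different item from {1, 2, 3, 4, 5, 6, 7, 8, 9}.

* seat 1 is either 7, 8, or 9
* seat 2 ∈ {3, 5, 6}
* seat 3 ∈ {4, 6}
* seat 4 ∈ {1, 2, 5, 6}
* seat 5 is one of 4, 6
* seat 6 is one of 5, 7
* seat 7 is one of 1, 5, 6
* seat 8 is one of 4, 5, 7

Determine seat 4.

2

seat 3 and seat 5 share exactly the 2 values {4, 6}; by pigeonhole those values go to them, so strike 4, 6 from seat 2, seat 4, seat 7, seat 8.
seat 6 and seat 8 share exactly the 2 values {5, 7}; by pigeonhole those values go to them, so strike 5, 7 from seat 1, seat 2, seat 4, seat 7.
That leaves seat 2 = 3.
seat 7 must be 1 (only option left). Strike 1 from seat 4.
So seat 4 = 2.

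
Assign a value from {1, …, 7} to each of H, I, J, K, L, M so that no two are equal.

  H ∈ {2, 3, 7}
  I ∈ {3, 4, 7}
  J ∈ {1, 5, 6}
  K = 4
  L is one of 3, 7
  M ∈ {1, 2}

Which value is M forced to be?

1

K must be 4 (only option left). Eliminate 4 elsewhere: I.
The 2 variables I and L are confined to {3, 7}, which locks those values in; drop them from H.
H has just one choice, so H = 2. Remove 2 from M.
So M = 1.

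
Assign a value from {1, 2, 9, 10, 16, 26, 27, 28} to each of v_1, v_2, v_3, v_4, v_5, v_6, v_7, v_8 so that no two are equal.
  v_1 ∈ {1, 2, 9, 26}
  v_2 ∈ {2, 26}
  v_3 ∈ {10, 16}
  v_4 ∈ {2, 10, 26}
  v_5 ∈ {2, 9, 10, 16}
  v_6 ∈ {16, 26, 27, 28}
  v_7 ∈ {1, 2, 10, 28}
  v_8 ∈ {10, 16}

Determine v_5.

The 8 variables draw from only 8 values {1, 2, 9, 10, 16, 26, 27, 28}, so each is used; only v_6 can be 27, hence v_6 = 27.
The 7 still-open variables draw from only 7 values {1, 2, 9, 10, 16, 26, 28}, so each is used; only v_7 can be 28, hence v_7 = 28.
The 6 still-open variables draw from only 6 values {1, 2, 9, 10, 16, 26}, so each is used; only v_1 can be 1, hence v_1 = 1.
The 5 still-open variables together cover exactly {2, 9, 10, 16, 26} — 5 values for 5 variables — and 9 appears only in v_5's list, so v_5 = 9.

9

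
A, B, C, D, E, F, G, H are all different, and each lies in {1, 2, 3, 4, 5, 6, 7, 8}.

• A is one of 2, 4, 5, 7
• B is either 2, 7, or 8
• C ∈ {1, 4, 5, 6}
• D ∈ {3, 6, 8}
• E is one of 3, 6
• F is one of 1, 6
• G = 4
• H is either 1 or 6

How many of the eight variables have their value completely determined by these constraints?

G's domain is down to {4}, so G = 4. So A, C can't be 4.
F and H share exactly the 2 values {1, 6}; by pigeonhole those values go to them, so strike 1, 6 from C, D, E.
C must be 5 (only option left). Remove 5 from A.
That leaves E = 3. Remove 3 from D.
That leaves D = 8. So B can't be 8.
Determined: C=5, D=8, E=3, G=4. The other variables each still have more than one consistent value. That makes 4.

4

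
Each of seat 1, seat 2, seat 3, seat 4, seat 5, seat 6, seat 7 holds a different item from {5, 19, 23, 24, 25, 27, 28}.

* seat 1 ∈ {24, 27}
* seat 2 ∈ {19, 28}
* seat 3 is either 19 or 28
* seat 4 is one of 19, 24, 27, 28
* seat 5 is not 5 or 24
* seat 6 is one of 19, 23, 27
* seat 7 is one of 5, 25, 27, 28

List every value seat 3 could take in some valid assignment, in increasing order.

Among the 7 variables, 5 fits only seat 7 (and all 7 values in {5, 19, 23, 24, 25, 27, 28} must be used), so seat 7 = 5.
The 6 still-open variables together cover exactly {19, 23, 24, 25, 27, 28} — 6 values for 6 variables — and 25 appears only in seat 5's list, so seat 5 = 25.
The 5 still-open variables draw from only 5 values {19, 23, 24, 27, 28}, so each is used; only seat 6 can be 23, hence seat 6 = 23.
seat 2 and seat 3 share exactly the 2 values {19, 28}; by pigeonhole those values go to them, so strike 19, 28 from seat 4.
No further eliminations apply; seat 3 can still be any of 19, 28.

19, 28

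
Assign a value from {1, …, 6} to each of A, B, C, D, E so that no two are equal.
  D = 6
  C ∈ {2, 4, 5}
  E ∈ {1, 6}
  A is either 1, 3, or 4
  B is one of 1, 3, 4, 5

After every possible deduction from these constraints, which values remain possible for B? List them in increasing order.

D has just one choice, so D = 6. So E can't be 6.
E has just one choice, so E = 1. So A, B can't be 1.
No further eliminations apply; B can still be any of 3, 4, 5.

3, 4, 5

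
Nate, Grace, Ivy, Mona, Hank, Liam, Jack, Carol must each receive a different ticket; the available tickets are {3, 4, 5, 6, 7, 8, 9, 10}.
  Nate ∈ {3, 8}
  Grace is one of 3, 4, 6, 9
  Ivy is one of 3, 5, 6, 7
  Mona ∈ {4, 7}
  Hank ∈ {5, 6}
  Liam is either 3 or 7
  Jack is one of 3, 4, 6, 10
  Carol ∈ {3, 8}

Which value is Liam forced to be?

7

The 8 variables together cover exactly {3, 4, 5, 6, 7, 8, 9, 10} — 8 values for 8 variables — and 9 appears only in Grace's list, so Grace = 9.
The 7 still-open variables together cover exactly {3, 4, 5, 6, 7, 8, 10} — 7 values for 7 variables — and 10 appears only in Jack's list, so Jack = 10.
Among the 6 still-open variables, 4 fits only Mona (and all 6 values in {3, 4, 5, 6, 7, 8} must be used), so Mona = 4.
The 2 variables Nate and Carol are confined to {3, 8}, which locks those values in; drop them from Ivy, Liam.
So Liam = 7.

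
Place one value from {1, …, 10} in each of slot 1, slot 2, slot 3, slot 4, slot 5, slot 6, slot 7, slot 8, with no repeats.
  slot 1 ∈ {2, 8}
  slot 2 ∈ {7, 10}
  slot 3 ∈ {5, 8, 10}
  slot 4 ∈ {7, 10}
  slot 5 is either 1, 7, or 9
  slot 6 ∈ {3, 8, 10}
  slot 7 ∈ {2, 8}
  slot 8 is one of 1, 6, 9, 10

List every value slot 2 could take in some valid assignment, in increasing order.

7, 10

The 2 variables slot 1 and slot 7 are confined to {2, 8}, which locks those values in; drop them from slot 3, slot 6.
slot 2 and slot 4 share exactly the 2 values {7, 10}; by pigeonhole those values go to them, so strike 7, 10 from slot 3, slot 5, slot 6, slot 8.
That leaves slot 3 = 5.
That leaves slot 6 = 3.
No further eliminations apply; slot 2 can still be any of 7, 10.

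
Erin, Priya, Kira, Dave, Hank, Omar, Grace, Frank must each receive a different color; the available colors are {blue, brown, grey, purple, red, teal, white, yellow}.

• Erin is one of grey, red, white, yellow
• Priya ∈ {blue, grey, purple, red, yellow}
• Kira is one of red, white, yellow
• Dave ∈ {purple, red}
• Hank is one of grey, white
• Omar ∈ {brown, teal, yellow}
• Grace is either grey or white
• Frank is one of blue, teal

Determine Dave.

The 8 variables together cover exactly {blue, brown, grey, purple, red, teal, white, yellow} — 8 values for 8 variables — and brown appears only in Omar's list, so Omar = brown.
The 7 still-open variables draw from only 7 values {blue, grey, purple, red, teal, white, yellow}, so each is used; only Frank can be teal, hence Frank = teal.
The 6 still-open variables together cover exactly {blue, grey, purple, red, white, yellow} — 6 values for 6 variables — and blue appears only in Priya's list, so Priya = blue.
The 5 still-open variables together cover exactly {grey, purple, red, white, yellow} — 5 values for 5 variables — and purple appears only in Dave's list, so Dave = purple.

purple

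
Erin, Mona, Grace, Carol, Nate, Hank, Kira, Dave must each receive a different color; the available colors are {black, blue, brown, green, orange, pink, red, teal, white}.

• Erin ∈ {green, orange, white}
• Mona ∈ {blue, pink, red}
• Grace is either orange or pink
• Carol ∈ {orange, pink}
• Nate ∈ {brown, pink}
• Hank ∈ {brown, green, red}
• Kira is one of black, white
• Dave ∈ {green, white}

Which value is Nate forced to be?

brown

The 8 variables draw from only 8 values {black, blue, brown, green, orange, pink, red, white}, so each is used; only Kira can be black, hence Kira = black.
Among the 7 still-open variables, blue fits only Mona (and all 7 values in {blue, brown, green, orange, pink, red, white} must be used), so Mona = blue.
The 6 still-open variables draw from only 6 values {brown, green, orange, pink, red, white}, so each is used; only Hank can be red, hence Hank = red.
The 5 still-open variables together cover exactly {brown, green, orange, pink, white} — 5 values for 5 variables — and brown appears only in Nate's list, so Nate = brown.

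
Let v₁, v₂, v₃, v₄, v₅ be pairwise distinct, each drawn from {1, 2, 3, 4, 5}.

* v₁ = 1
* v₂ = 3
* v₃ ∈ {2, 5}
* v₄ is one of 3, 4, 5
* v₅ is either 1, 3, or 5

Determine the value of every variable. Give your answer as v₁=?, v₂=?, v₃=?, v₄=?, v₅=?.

v₁=1, v₂=3, v₃=2, v₄=4, v₅=5

v₁ has just one choice, so v₁ = 1. So v₅ can't be 1.
v₂ must be 3 (only option left). So v₄, v₅ can't be 3.
v₅ has just one choice, so v₅ = 5. Strike 5 from v₃, v₄.
That leaves v₃ = 2.
v₄ has just one choice, so v₄ = 4.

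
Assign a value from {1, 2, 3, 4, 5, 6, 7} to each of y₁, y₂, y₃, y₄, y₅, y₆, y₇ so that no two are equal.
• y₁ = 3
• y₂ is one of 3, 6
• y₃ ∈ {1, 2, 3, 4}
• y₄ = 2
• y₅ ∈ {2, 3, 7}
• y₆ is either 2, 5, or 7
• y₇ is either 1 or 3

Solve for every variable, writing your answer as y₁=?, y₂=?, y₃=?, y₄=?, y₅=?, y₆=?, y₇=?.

y₁=3, y₂=6, y₃=4, y₄=2, y₅=7, y₆=5, y₇=1

y₁ must be 3 (only option left). Remove 3 from y₂, y₃, y₅, y₇.
y₂ must be 6 (only option left).
y₄ has just one choice, so y₄ = 2. So y₃, y₅, y₆ can't be 2.
That leaves y₅ = 7. So y₆ can't be 7.
y₆'s domain is down to {5}, so y₆ = 5.
y₇'s domain is down to {1}, so y₇ = 1. So y₃ can't be 1.
y₃ must be 4 (only option left).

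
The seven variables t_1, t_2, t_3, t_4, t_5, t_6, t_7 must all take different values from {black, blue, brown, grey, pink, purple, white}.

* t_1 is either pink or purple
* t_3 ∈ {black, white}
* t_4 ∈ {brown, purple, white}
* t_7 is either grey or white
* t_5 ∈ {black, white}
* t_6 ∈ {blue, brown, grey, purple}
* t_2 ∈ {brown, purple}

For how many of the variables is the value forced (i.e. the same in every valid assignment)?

The 7 variables together cover exactly {black, blue, brown, grey, pink, purple, white} — 7 values for 7 variables — and blue appears only in t_6's list, so t_6 = blue.
Among the 6 still-open variables, grey fits only t_7 (and all 6 values in {black, brown, grey, pink, purple, white} must be used), so t_7 = grey.
The 5 still-open variables together cover exactly {black, brown, pink, purple, white} — 5 values for 5 variables — and pink appears only in t_1's list, so t_1 = pink.
t_3 and t_5 share exactly the 2 values {black, white}; by pigeonhole those values go to them, so strike black, white from t_4.
Determined: t_1=pink, t_6=blue, t_7=grey. The other variables each still have more than one consistent value. That makes 3.

3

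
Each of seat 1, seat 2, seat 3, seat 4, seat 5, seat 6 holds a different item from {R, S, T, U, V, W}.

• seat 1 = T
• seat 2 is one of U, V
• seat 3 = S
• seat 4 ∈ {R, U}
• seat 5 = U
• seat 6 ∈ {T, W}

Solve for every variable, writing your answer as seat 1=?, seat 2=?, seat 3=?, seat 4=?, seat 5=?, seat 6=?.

seat 1's domain is down to {T}, so seat 1 = T. Remove T from seat 6.
seat 3's domain is down to {S}, so seat 3 = S.
seat 5's domain is down to {U}, so seat 5 = U. Eliminate U elsewhere: seat 2, seat 4.
That leaves seat 6 = W.
seat 2's domain is down to {V}, so seat 2 = V.
seat 4 must be R (only option left).

seat 1=T, seat 2=V, seat 3=S, seat 4=R, seat 5=U, seat 6=W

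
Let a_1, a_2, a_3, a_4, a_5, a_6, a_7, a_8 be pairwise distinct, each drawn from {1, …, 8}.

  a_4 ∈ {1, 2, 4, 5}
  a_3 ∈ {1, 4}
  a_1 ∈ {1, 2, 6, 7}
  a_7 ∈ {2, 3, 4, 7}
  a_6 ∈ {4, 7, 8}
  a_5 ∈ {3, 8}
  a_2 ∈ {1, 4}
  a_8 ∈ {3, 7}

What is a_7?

2

Among the 8 variables, 5 fits only a_4 (and all 8 values in {1, 2, 3, 4, 5, 6, 7, 8} must be used), so a_4 = 5.
Among the 7 still-open variables, 6 fits only a_1 (and all 7 values in {1, 2, 3, 4, 6, 7, 8} must be used), so a_1 = 6.
The 6 still-open variables together cover exactly {1, 2, 3, 4, 7, 8} — 6 values for 6 variables — and 2 appears only in a_7's list, so a_7 = 2.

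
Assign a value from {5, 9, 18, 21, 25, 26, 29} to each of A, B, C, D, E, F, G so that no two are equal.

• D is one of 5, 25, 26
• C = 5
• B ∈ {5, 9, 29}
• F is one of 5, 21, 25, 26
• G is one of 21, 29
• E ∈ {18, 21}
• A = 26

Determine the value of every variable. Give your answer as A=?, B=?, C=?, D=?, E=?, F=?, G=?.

A=26, B=9, C=5, D=25, E=18, F=21, G=29

A must be 26 (only option left). So D, F can't be 26.
That leaves C = 5. Eliminate 5 elsewhere: B, D, F.
D must be 25 (only option left). Eliminate 25 elsewhere: F.
F must be 21 (only option left). Strike 21 from E, G.
That leaves G = 29. So B can't be 29.
B has just one choice, so B = 9.
E has just one choice, so E = 18.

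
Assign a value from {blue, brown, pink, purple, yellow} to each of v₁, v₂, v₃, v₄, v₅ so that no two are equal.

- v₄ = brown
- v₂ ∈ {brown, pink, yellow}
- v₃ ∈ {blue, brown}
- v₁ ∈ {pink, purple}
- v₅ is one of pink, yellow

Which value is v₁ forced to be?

v₄ must be brown (only option left). Eliminate brown elsewhere: v₂, v₃.
That leaves v₃ = blue.
The 3 still-open variables together cover exactly {pink, purple, yellow} — 3 values for 3 variables — and purple appears only in v₁'s list, so v₁ = purple.

purple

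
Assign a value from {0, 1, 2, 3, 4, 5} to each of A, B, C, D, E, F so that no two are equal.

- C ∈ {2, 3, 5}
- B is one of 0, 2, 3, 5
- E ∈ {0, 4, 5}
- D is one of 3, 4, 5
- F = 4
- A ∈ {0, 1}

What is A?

1

F has just one choice, so F = 4. Eliminate 4 elsewhere: D, E.
Among the 5 still-open variables, 1 fits only A (and all 5 values in {0, 1, 2, 3, 5} must be used), so A = 1.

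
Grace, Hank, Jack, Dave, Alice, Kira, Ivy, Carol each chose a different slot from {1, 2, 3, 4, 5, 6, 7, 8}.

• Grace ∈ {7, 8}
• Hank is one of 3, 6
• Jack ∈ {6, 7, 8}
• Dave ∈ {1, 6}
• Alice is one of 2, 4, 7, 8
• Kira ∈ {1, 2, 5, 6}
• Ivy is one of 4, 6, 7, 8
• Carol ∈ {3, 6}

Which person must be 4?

The 8 variables together cover exactly {1, 2, 3, 4, 5, 6, 7, 8} — 8 values for 8 variables — and 5 appears only in Kira's list, so Kira = 5.
The 7 still-open variables together cover exactly {1, 2, 3, 4, 6, 7, 8} — 7 values for 7 variables — and 1 appears only in Dave's list, so Dave = 1.
Among the 6 still-open variables, 2 fits only Alice (and all 6 values in {2, 3, 4, 6, 7, 8} must be used), so Alice = 2.
Among the 5 still-open variables, 4 fits only Ivy (and all 5 values in {3, 4, 6, 7, 8} must be used), so Ivy = 4.

Ivy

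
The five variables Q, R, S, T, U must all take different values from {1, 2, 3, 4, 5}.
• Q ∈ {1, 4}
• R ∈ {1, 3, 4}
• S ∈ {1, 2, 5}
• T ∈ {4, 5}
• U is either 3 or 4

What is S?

2

The 5 variables together cover exactly {1, 2, 3, 4, 5} — 5 values for 5 variables — and 2 appears only in S's list, so S = 2.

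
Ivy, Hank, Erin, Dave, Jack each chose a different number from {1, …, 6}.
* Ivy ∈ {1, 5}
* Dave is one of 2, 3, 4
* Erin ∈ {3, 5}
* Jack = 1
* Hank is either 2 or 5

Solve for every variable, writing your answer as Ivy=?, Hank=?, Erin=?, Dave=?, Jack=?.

Jack has just one choice, so Jack = 1. Remove 1 from Ivy.
Ivy must be 5 (only option left). Eliminate 5 elsewhere: Hank, Erin.
Hank's domain is down to {2}, so Hank = 2. Strike 2 from Dave.
Erin has just one choice, so Erin = 3. So Dave can't be 3.
Dave must be 4 (only option left).

Ivy=5, Hank=2, Erin=3, Dave=4, Jack=1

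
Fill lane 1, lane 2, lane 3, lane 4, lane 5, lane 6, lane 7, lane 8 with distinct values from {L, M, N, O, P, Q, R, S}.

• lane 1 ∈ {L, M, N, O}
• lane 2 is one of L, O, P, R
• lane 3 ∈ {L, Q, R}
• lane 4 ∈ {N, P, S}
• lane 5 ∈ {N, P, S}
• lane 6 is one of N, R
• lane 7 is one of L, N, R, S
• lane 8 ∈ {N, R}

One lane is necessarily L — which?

lane 7

Among the 8 variables, M fits only lane 1 (and all 8 values in {L, M, N, O, P, Q, R, S} must be used), so lane 1 = M.
The 7 still-open variables together cover exactly {L, N, O, P, Q, R, S} — 7 values for 7 variables — and O appears only in lane 2's list, so lane 2 = O.
The 6 still-open variables draw from only 6 values {L, N, P, Q, R, S}, so each is used; only lane 3 can be Q, hence lane 3 = Q.
Among the 5 still-open variables, L fits only lane 7 (and all 5 values in {L, N, P, R, S} must be used), so lane 7 = L.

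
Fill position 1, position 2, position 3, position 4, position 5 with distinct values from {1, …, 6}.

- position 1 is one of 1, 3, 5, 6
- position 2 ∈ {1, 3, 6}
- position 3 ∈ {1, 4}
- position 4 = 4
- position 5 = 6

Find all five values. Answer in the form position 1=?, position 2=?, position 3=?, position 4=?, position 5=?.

position 1=5, position 2=3, position 3=1, position 4=4, position 5=6

position 4's domain is down to {4}, so position 4 = 4. Eliminate 4 elsewhere: position 3.
That leaves position 5 = 6. Eliminate 6 elsewhere: position 1, position 2.
position 3's domain is down to {1}, so position 3 = 1. Strike 1 from position 1, position 2.
position 2's domain is down to {3}, so position 2 = 3. Strike 3 from position 1.
That leaves position 1 = 5.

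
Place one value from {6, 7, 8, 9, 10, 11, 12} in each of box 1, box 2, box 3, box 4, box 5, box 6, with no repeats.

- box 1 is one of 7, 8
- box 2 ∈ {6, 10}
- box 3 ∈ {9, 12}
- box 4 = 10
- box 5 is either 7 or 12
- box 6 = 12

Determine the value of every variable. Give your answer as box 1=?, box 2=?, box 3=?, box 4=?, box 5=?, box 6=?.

box 1=8, box 2=6, box 3=9, box 4=10, box 5=7, box 6=12

box 4 must be 10 (only option left). Strike 10 from box 2.
box 6 must be 12 (only option left). Remove 12 from box 3, box 5.
box 2 has just one choice, so box 2 = 6.
box 3 has just one choice, so box 3 = 9.
box 5 has just one choice, so box 5 = 7. Strike 7 from box 1.
box 1 must be 8 (only option left).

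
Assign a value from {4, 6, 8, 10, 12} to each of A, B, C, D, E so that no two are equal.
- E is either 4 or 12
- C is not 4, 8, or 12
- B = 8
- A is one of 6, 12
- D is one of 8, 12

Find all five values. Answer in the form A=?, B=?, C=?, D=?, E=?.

A=6, B=8, C=10, D=12, E=4

B's domain is down to {8}, so B = 8. So D can't be 8.
D's domain is down to {12}, so D = 12. Eliminate 12 elsewhere: A, E.
E has just one choice, so E = 4.
A has just one choice, so A = 6. Strike 6 from C.
That leaves C = 10.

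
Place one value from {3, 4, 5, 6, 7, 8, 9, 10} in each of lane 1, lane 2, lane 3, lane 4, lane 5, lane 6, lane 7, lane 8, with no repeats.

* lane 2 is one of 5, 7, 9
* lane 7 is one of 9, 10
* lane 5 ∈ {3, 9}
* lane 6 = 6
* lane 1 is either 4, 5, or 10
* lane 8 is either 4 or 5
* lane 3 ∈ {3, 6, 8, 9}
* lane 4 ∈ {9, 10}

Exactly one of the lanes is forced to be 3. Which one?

lane 6 must be 6 (only option left). So lane 3 can't be 6.
The 7 still-open variables draw from only 7 values {3, 4, 5, 7, 8, 9, 10}, so each is used; only lane 2 can be 7, hence lane 2 = 7.
The 6 still-open variables together cover exactly {3, 4, 5, 8, 9, 10} — 6 values for 6 variables — and 8 appears only in lane 3's list, so lane 3 = 8.
The 5 still-open variables together cover exactly {3, 4, 5, 9, 10} — 5 values for 5 variables — and 3 appears only in lane 5's list, so lane 5 = 3.

lane 5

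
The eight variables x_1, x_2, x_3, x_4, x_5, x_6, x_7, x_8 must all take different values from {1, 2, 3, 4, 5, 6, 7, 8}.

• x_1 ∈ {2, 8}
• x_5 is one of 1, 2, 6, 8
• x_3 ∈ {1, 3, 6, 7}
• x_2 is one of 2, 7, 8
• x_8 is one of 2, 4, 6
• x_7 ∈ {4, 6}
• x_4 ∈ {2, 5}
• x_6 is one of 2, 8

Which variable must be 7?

x_2

Among the 8 variables, 3 fits only x_3 (and all 8 values in {1, 2, 3, 4, 5, 6, 7, 8} must be used), so x_3 = 3.
The 7 still-open variables together cover exactly {1, 2, 4, 5, 6, 7, 8} — 7 values for 7 variables — and 1 appears only in x_5's list, so x_5 = 1.
The 6 still-open variables together cover exactly {2, 4, 5, 6, 7, 8} — 6 values for 6 variables — and 5 appears only in x_4's list, so x_4 = 5.
The 5 still-open variables together cover exactly {2, 4, 6, 7, 8} — 5 values for 5 variables — and 7 appears only in x_2's list, so x_2 = 7.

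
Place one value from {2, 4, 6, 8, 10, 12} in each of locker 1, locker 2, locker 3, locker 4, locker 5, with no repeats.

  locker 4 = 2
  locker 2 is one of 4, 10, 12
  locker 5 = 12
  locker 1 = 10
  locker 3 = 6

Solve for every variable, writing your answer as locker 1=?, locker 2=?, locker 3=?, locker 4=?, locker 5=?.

locker 1=10, locker 2=4, locker 3=6, locker 4=2, locker 5=12

locker 1 has just one choice, so locker 1 = 10. So locker 2 can't be 10.
That leaves locker 3 = 6.
locker 4's domain is down to {2}, so locker 4 = 2.
That leaves locker 5 = 12. Remove 12 from locker 2.
locker 2 has just one choice, so locker 2 = 4.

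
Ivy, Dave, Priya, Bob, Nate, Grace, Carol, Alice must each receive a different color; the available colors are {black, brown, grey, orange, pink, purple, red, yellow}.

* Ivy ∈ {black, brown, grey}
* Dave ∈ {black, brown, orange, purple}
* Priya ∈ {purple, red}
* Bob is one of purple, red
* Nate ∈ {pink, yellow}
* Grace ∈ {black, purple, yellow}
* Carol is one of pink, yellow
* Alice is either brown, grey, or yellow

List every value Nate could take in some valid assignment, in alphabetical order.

The 8 variables draw from only 8 values {black, brown, grey, orange, pink, purple, red, yellow}, so each is used; only Dave can be orange, hence Dave = orange.
The 2 variables Priya and Bob are confined to {purple, red}, which locks those values in; drop them from Grace.
Nate and Carol between them cover only {pink, yellow} — a naked pair. Remove those values from Grace, Alice.
Grace's domain is down to {black}, so Grace = black. Eliminate black elsewhere: Ivy.
No further eliminations apply; Nate can still be any of pink, yellow.

pink, yellow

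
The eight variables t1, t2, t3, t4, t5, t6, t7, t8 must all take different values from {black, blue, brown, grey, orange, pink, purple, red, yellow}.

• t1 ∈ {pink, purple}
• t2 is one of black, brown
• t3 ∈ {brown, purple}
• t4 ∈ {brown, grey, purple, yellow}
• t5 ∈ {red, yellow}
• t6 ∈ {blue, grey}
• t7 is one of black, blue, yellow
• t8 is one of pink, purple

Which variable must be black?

Among the 8 variables, red fits only t5 (and all 8 values in {black, blue, brown, grey, pink, purple, red, yellow} must be used), so t5 = red.
The 2 variables t1 and t8 are confined to {pink, purple}, which locks those values in; drop them from t3, t4.
t3's domain is down to {brown}, so t3 = brown. So t2, t4 can't be brown.
So black goes to t2.

t2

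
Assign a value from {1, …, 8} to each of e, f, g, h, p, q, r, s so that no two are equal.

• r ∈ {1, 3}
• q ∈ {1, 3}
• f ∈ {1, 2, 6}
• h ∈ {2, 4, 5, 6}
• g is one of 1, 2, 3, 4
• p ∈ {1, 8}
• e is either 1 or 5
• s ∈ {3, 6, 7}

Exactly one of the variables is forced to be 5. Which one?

The 8 variables draw from only 8 values {1, 2, 3, 4, 5, 6, 7, 8}, so each is used; only s can be 7, hence s = 7.
The 7 still-open variables draw from only 7 values {1, 2, 3, 4, 5, 6, 8}, so each is used; only p can be 8, hence p = 8.
The 2 variables q and r are confined to {1, 3}, which locks those values in; drop them from e, f, g.
So 5 goes to e.

e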